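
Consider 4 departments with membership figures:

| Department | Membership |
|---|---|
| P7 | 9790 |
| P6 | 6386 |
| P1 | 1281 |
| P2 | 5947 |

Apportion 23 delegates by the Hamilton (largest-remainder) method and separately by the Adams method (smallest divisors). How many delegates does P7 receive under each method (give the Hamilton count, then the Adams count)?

10 and 9

Hamilton: P7 10, P6 6, P1 1, P2 6.
Adams: P7 9, P6 6, P1 2, P2 6.
P7 gets 10 under Hamilton and 9 under Adams.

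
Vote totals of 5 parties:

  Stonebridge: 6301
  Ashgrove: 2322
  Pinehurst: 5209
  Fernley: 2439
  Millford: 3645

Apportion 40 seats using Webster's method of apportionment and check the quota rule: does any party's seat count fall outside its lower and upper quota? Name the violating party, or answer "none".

Standard quotas: Stonebridge 12.655, Ashgrove 4.664, Pinehurst 10.462, Fernley 4.899, Millford 7.321.
Webster allocation: Stonebridge 13, Ashgrove 5, Pinehurst 10, Fernley 5, Millford 7.
Every allocation lies between the lower and upper quota.

none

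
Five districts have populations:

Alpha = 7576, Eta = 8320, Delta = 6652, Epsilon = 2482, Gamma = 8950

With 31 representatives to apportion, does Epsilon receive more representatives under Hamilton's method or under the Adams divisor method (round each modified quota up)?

Hamilton: Alpha 7, Eta 8, Delta 6, Epsilon 2, Gamma 8.
Adams: Alpha 7, Eta 7, Delta 6, Epsilon 3, Gamma 8.
Epsilon gets 2 under Hamilton and 3 under Adams.

Adams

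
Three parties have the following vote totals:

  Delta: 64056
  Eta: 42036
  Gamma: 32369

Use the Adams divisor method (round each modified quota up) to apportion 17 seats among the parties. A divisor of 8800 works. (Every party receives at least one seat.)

Delta 8, Eta 5, Gamma 4

With modified divisor 8800: modified quotas Delta 7.279, Eta 4.777, Gamma 3.678.
Rounding up: Delta 8, Eta 5, Gamma 4 (total 17).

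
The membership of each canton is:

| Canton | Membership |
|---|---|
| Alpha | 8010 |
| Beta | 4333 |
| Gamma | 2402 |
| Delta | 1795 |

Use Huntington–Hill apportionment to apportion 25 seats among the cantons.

Alpha 12, Beta 6, Gamma 4, Delta 3

With divisor 681: modified quotas Alpha 11.762, Beta 6.363, Gamma 3.527, Delta 2.636.
Geometric-mean thresholds: Alpha √(11·12)=11.489, Beta √(6·7)=6.481, Gamma √(3·4)=3.464, Delta √(2·3)=2.449.
Each quota rounded against its threshold gives Alpha 12, Beta 6, Gamma 4, Delta 3 (total 25).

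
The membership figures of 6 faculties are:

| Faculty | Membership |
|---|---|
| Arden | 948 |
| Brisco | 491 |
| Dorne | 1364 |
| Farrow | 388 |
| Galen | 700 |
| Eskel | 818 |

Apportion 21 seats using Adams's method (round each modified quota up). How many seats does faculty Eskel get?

Standard divisor 4709/21 ≈ 224.238; standard quotas: Arden 4.228, Brisco 2.190, Dorne 6.083, Farrow 1.730, Galen 3.122, Eskel 3.648.
Rounding up gives 5, 3, 7, 2, 4, 4 = 25 seats, so the divisor must be adjusted.
With modified divisor 260: modified quotas Arden 3.646, Brisco 1.888, Dorne 5.246, Farrow 1.492, Galen 2.692, Eskel 3.146.
Rounding up: Arden 4, Brisco 2, Dorne 6, Farrow 2, Galen 3, Eskel 4 (total 21).
Eskel receives 4.

4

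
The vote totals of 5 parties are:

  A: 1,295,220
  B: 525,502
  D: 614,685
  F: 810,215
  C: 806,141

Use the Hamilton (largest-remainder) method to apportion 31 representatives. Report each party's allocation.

The standard divisor is 4051763/31 ≈ 130702.032.
Standard quotas: A 9.9097, B 4.0206, D 4.7029, F 6.1989, C 6.1678.
Lower quotas: A 9, B 4, D 4, F 6, C 6 (sum 29, leaving 2 seats).
Remainders in descending order: A 0.9097, D 0.7029, F 0.1989, C 0.1678, B 0.0206.
Largest remainders: A, D receive the extra seats.

A 10, B 4, D 5, F 6, C 6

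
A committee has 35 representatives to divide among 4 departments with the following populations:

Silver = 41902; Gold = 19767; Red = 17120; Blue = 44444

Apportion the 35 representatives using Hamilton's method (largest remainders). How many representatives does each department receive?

The standard divisor is 123233/35 ≈ 3520.943.
Standard quotas: Silver 11.9008, Gold 5.6141, Red 4.8623, Blue 12.6228.
Lower quotas: Silver 11, Gold 5, Red 4, Blue 12 (sum 32, leaving 3 seats).
Remainders in descending order: Silver 0.9008, Red 0.8623, Blue 0.6228, Gold 0.6141.
The surplus seats go to Silver, Red, Blue.

Silver 12, Gold 5, Red 5, Blue 13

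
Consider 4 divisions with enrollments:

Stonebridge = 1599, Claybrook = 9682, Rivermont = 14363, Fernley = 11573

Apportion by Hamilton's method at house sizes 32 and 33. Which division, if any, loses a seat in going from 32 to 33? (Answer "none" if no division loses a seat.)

At 32 seats: Stonebridge 2, Claybrook 8, Rivermont 12, Fernley 10.
At 33 seats: Stonebridge 1, Claybrook 9, Rivermont 13, Fernley 10.
Stonebridge drops from 2 to 1.

Stonebridge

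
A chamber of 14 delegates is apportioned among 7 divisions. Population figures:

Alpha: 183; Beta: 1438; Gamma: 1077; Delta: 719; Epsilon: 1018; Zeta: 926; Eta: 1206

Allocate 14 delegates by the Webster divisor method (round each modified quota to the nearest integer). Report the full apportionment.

Alpha: 0, Beta: 3, Gamma: 2, Delta: 2, Epsilon: 2, Zeta: 2, Eta: 3

Standard divisor 6567/14 ≈ 469.071; standard quotas: Alpha 0.390, Beta 3.066, Gamma 2.296, Delta 1.533, Epsilon 2.170, Zeta 1.974, Eta 2.571.
Rounding to the nearest integer gives Alpha 0, Beta 3, Gamma 2, Delta 2, Epsilon 2, Zeta 2, Eta 3 — total 14, matching the house size, so no adjustment is needed.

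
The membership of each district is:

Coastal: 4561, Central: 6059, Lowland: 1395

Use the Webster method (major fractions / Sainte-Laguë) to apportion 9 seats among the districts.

Standard divisor 12015/9 ≈ 1335; standard quotas: Coastal 3.416, Central 4.539, Lowland 1.045.
Rounding to the nearest integer gives Coastal 3, Central 5, Lowland 1 — total 9, matching the house size, so no adjustment is needed.

Coastal=3; Central=5; Lowland=1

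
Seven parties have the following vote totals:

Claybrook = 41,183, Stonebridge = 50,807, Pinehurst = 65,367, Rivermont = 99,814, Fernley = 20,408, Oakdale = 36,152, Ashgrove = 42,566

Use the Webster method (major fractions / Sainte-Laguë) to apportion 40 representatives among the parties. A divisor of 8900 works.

Claybrook: 5; Stonebridge: 6; Pinehurst: 7; Rivermont: 11; Fernley: 2; Oakdale: 4; Ashgrove: 5

With modified divisor 8900: modified quotas Claybrook 4.627, Stonebridge 5.709, Pinehurst 7.345, Rivermont 11.215, Fernley 2.293, Oakdale 4.062, Ashgrove 4.783.
Rounding to the nearest integer: Claybrook 5, Stonebridge 6, Pinehurst 7, Rivermont 11, Fernley 2, Oakdale 4, Ashgrove 5 (total 40).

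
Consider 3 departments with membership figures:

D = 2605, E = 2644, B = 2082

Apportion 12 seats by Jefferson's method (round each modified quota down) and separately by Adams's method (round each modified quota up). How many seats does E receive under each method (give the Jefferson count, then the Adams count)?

Jefferson: D 4, E 5, B 3.
Adams: D 4, E 4, B 4.
E gets 5 under Jefferson and 4 under Adams.

5 and 4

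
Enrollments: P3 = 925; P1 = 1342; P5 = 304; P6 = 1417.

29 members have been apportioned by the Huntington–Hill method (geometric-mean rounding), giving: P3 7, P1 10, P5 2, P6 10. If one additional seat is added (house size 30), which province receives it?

P6

Priority for the next seat is population ÷ (√(s·(s+1))).
Priorities: P3 123.608, P1 127.955, P5 124.107, P6 135.106.
Highest priority: P6.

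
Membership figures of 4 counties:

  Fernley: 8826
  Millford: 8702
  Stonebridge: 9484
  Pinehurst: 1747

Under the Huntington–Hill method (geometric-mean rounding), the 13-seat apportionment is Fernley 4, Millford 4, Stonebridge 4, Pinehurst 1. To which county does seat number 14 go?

Stonebridge

Priority for the next seat is population ÷ (√(s·(s+1))).
Priorities: Fernley 1973.554, Millford 1945.826, Stonebridge 2120.687, Pinehurst 1235.316.
Highest priority: Stonebridge.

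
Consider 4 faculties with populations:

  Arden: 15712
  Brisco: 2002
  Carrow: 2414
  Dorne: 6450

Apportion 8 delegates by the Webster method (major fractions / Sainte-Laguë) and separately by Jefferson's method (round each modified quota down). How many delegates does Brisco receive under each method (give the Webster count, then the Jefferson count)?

Webster: Arden 4, Brisco 1, Carrow 1, Dorne 2.
Jefferson: Arden 6, Brisco 0, Carrow 0, Dorne 2.
Brisco gets 1 under Webster and 0 under Jefferson.

1 and 0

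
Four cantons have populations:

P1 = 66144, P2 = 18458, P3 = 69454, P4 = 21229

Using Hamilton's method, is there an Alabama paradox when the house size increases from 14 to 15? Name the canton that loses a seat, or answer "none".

At 14 seats: P1 5, P2 1, P3 6, P4 2.
At 15 seats: P1 6, P2 1, P3 6, P4 2.
No canton's allocation decreased.

none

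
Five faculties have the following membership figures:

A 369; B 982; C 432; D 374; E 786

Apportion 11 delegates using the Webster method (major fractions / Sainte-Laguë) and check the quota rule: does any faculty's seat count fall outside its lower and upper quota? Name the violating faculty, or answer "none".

Standard quotas: A 1.379, B 3.670, C 1.615, D 1.398, E 2.938.
Webster allocation: A 1, B 4, C 2, D 1, E 3.
Every allocation lies between the lower and upper quota.

none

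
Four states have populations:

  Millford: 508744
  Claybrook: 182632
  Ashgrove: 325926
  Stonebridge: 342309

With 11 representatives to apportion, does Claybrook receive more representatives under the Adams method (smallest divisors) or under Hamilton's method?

Adams

Adams: Millford 4, Claybrook 2, Ashgrove 2, Stonebridge 3.
Hamilton: Millford 4, Claybrook 1, Ashgrove 3, Stonebridge 3.
Claybrook gets 2 under Adams and 1 under Hamilton.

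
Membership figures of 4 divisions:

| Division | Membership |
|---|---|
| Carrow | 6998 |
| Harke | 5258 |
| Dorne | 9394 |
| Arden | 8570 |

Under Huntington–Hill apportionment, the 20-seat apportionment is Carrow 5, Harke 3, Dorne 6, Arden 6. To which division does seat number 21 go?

Priority for the next seat is population ÷ (√(s·(s+1))).
Priorities: Carrow 1277.654, Harke 1517.854, Dorne 1449.526, Arden 1322.380.
Highest priority: Harke.

Harke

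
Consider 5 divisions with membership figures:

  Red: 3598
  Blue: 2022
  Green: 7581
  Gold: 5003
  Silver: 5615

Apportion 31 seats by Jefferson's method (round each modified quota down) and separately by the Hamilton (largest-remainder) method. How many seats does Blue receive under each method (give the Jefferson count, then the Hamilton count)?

Jefferson: Red 5, Blue 2, Green 10, Gold 7, Silver 7.
Hamilton: Red 5, Blue 3, Green 10, Gold 6, Silver 7.
Blue gets 2 under Jefferson and 3 under Hamilton.

2 and 3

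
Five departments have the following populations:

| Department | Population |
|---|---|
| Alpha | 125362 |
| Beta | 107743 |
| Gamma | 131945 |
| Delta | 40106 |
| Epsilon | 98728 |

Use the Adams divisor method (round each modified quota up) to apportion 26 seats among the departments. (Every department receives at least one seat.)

Standard divisor 503884/26 ≈ 19380.154; standard quotas: Alpha 6.469, Beta 5.559, Gamma 6.808, Delta 2.069, Epsilon 5.094.
Rounding up gives 7, 6, 7, 3, 6 = 29 seats, so the divisor must be adjusted.
With modified divisor 21200: modified quotas Alpha 5.913, Beta 5.082, Gamma 6.224, Delta 1.892, Epsilon 4.657.
Rounding up: Alpha 6, Beta 6, Gamma 7, Delta 2, Epsilon 5 (total 26).

Alpha=6; Beta=6; Gamma=7; Delta=2; Epsilon=5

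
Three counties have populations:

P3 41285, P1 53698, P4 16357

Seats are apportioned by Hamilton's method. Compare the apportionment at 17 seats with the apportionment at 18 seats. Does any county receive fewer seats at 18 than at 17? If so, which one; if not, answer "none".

P4

At 17 seats: P3 6, P1 8, P4 3.
At 18 seats: P3 7, P1 9, P4 2.
P4 drops from 3 to 2.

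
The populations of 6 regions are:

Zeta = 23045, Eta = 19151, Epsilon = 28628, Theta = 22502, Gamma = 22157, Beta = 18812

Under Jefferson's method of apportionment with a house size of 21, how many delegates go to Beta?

Standard divisor 134295/21 ≈ 6395; standard quotas: Zeta 3.604, Eta 2.995, Epsilon 4.477, Theta 3.519, Gamma 3.465, Beta 2.942.
Rounding down gives 3, 2, 4, 3, 3, 2 = 17 seats, so the divisor must be adjusted.
With modified divisor 5700: modified quotas Zeta 4.043, Eta 3.360, Epsilon 5.022, Theta 3.948, Gamma 3.887, Beta 3.300.
Rounding down: Zeta 4, Eta 3, Epsilon 5, Theta 3, Gamma 3, Beta 3 (total 21).
Beta receives 3.

3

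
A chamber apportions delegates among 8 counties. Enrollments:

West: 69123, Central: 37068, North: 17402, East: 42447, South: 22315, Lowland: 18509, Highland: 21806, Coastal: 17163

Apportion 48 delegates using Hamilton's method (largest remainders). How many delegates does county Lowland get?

4

Total 245833; standard divisor 245833/48 ≈ 5121.521.
Standard quotas: West 13.4966, Central 7.2377, North 3.3978, East 8.2880, South 4.3571, Lowland 3.6140, Highland 4.2577, Coastal 3.3512.
Lower quotas: West 13, Central 7, North 3, East 8, South 4, Lowland 3, Highland 4, Coastal 3 (sum 45, leaving 3 seats).
Remainders in descending order: Lowland 0.6140, West 0.4966, North 0.3978, South 0.3571, Coastal 0.3512, East 0.2880, Highland 0.2577, Central 0.2377.
Largest remainders: Lowland, West, North receive the extra seats.
Lowland receives 4.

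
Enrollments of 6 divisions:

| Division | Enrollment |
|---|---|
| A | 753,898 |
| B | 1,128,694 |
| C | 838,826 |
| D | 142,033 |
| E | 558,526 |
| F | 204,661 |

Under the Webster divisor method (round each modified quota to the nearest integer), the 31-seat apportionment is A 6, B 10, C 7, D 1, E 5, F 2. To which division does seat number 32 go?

Priority for the next seat is population ÷ (current seats + 0.5).
Priorities: A 115984.308, B 107494.667, C 111843.467, D 94688.667, E 101550.182, F 81864.400.
Highest priority: A.

A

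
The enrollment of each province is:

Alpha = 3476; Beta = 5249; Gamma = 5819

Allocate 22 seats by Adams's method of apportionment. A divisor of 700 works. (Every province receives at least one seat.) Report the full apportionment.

Alpha 5, Beta 8, Gamma 9

With modified divisor 700: modified quotas Alpha 4.966, Beta 7.499, Gamma 8.313.
Rounding up: Alpha 5, Beta 8, Gamma 9 (total 22).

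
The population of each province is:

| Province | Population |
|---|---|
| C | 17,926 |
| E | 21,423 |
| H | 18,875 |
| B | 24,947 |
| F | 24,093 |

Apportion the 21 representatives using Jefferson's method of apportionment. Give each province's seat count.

Standard divisor 107264/21 ≈ 5107.81; standard quotas: C 3.510, E 4.194, H 3.695, B 4.884, F 4.717.
Rounding down gives 3, 4, 3, 4, 4 = 18 seats, so the divisor must be adjusted.
With modified divisor 4600: modified quotas C 3.897, E 4.657, H 4.103, B 5.423, F 5.238.
Rounding down: C 3, E 4, H 4, B 5, F 5 (total 21).

C 3, E 4, H 4, B 5, F 5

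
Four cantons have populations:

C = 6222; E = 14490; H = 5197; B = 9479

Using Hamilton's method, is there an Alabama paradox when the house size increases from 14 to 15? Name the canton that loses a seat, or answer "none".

none

At 14 seats: C 2, E 6, H 2, B 4.
At 15 seats: C 3, E 6, H 2, B 4.
No canton's allocation decreased.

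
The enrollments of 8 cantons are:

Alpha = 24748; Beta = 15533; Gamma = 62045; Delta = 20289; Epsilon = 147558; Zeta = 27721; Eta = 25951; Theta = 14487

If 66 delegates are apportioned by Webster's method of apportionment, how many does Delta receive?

Standard divisor 338332/66 ≈ 5126.242; standard quotas: Alpha 4.828, Beta 3.030, Gamma 12.103, Delta 3.958, Epsilon 28.785, Zeta 5.408, Eta 5.062, Theta 2.826.
Rounding to the nearest integer gives Alpha 5, Beta 3, Gamma 12, Delta 4, Epsilon 29, Zeta 5, Eta 5, Theta 3 — total 66, matching the house size, so no adjustment is needed.
Delta receives 4.

4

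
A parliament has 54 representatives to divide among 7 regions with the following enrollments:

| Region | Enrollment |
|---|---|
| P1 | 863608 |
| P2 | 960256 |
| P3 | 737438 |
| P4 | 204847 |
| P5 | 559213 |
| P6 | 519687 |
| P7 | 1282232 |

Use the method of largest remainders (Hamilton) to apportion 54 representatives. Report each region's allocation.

P1: 9, P2: 10, P3: 8, P4: 2, P5: 6, P6: 5, P7: 14

Standard divisor: 5127281 ÷ 54 ≈ 94949.648.
Standard quotas: P1 9.0954, P2 10.1133, P3 7.7666, P4 2.1574, P5 5.8896, P6 5.4733, P7 13.5043.
Lower quotas: P1 9, P2 10, P3 7, P4 2, P5 5, P6 5, P7 13 (sum 51, leaving 3 seats).
Remainders in descending order: P5 0.8896, P3 0.7666, P7 0.5043, P6 0.4733, P4 0.1574, P2 0.1133, P1 0.0954.
The surplus seats go to P5, P3, P7.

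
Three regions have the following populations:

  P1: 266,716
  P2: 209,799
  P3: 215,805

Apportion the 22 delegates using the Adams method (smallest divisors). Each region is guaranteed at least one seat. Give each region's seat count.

Standard divisor 692320/22 ≈ 31469.091; standard quotas: P1 8.475, P2 6.667, P3 6.858.
Rounding up gives 9, 7, 7 = 23 seats, so the divisor must be adjusted.
With modified divisor 34200: modified quotas P1 7.799, P2 6.134, P3 6.310.
Rounding up: P1 8, P2 7, P3 7 (total 22).

P1 8, P2 7, P3 7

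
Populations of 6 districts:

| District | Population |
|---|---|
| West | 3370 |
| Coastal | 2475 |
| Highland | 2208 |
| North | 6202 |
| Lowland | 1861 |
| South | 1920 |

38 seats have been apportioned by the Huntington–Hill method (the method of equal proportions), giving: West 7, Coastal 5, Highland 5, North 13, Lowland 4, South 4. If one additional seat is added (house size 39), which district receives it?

North

Priority for the next seat is population ÷ (√(s·(s+1))).
Priorities: West 450.335, Coastal 451.871, Highland 403.124, North 459.723, Lowland 416.132, South 429.325.
Highest priority: North.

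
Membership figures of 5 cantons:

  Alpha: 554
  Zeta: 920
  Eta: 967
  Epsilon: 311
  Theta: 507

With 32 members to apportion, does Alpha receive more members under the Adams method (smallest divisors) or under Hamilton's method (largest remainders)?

Adams: Alpha 6, Zeta 9, Eta 9, Epsilon 3, Theta 5.
Hamilton: Alpha 5, Zeta 9, Eta 10, Epsilon 3, Theta 5.
Alpha gets 6 under Adams and 5 under Hamilton.

Adams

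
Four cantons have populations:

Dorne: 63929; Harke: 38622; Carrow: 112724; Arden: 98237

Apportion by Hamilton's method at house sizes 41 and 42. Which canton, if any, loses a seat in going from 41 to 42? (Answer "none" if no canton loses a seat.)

none

At 41 seats: Dorne 8, Harke 5, Carrow 15, Arden 13.
At 42 seats: Dorne 9, Harke 5, Carrow 15, Arden 13.
No canton's allocation decreased.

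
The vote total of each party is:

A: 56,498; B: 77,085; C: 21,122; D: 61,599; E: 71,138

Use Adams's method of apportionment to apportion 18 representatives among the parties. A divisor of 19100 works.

With modified divisor 19100: modified quotas A 2.958, B 4.036, C 1.106, D 3.225, E 3.725.
Rounding up: A 3, B 5, C 2, D 4, E 4 (total 18).

A=3, B=5, C=2, D=4, E=4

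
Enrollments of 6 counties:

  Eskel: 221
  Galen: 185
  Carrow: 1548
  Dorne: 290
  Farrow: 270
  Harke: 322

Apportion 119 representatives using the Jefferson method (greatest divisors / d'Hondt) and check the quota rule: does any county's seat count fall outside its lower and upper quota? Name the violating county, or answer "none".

Standard quotas: Eskel 9.273, Galen 7.763, Carrow 64.955, Dorne 12.169, Farrow 11.329, Harke 13.511.
Jefferson allocation: Eskel 9, Galen 8, Carrow 66, Dorne 12, Farrow 11, Harke 13.
Carrow has quota 64.955 (lower 64, upper 65) but receives 66 — outside the quota interval.

Carrow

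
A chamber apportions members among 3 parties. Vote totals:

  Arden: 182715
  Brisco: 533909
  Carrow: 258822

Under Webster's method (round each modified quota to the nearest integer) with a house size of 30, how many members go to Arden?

6

Standard divisor 975446/30 ≈ 32514.867; standard quotas: Arden 5.619, Brisco 16.420, Carrow 7.960.
Rounding to the nearest integer gives Arden 6, Brisco 16, Carrow 8 — total 30, matching the house size, so no adjustment is needed.
Arden receives 6.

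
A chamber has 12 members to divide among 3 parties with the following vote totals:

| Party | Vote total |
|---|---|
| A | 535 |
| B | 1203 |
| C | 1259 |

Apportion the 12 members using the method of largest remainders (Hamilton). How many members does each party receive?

The standard divisor is 2997/12 ≈ 249.75.
Standard quotas: A 2.142, B 4.817, C 5.041.
Lower quotas: A 2, B 4, C 5 (sum 11, leaving 1 seat).
Remainders in descending order: B 0.817, A 0.142, C 0.041.
Largest remainder: B receives the extra seat.

A=2, B=5, C=5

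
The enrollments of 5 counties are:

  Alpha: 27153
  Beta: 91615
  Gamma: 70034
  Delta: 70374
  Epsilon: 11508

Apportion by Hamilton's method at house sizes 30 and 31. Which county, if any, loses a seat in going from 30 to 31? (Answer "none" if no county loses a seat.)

At 30 seats: Alpha 3, Beta 10, Gamma 8, Delta 8, Epsilon 1.
At 31 seats: Alpha 3, Beta 11, Gamma 8, Delta 8, Epsilon 1.
No county's allocation decreased.

none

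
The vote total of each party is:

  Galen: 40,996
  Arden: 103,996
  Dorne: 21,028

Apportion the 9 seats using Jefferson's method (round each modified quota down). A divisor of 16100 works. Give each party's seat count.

Galen: 2, Arden: 6, Dorne: 1

With modified divisor 16100: modified quotas Galen 2.546, Arden 6.459, Dorne 1.306.
Rounding down: Galen 2, Arden 6, Dorne 1 (total 9).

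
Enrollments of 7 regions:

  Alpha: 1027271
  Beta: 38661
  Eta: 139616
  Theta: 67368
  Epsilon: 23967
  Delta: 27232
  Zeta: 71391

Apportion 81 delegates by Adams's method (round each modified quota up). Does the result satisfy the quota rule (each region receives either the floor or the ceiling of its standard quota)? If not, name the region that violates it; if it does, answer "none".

Standard quotas: Alpha 59.626, Beta 2.244, Eta 8.104, Theta 3.910, Epsilon 1.391, Delta 1.581, Zeta 4.144.
Adams allocation: Alpha 58, Beta 3, Eta 8, Theta 4, Epsilon 2, Delta 2, Zeta 4.
Alpha has quota 59.626 (lower 59, upper 60) but receives 58 — outside the quota interval.

Alpha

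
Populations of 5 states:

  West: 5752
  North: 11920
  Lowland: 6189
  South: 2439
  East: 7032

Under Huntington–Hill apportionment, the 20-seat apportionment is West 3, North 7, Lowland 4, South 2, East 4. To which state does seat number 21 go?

Priority for the next seat is population ÷ (√(s·(s+1))).
Priorities: West 1660.459, North 1592.877, Lowland 1383.902, South 995.718, East 1572.403.
Highest priority: West.

West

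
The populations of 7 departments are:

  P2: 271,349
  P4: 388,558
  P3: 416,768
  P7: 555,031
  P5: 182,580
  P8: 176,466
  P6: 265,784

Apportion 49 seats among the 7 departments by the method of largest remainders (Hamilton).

Standard divisor: 2256536 ÷ 49 ≈ 46051.755.
Standard quotas: P2 5.8923, P4 8.4374, P3 9.0500, P7 12.0523, P5 3.9647, P8 3.8319, P6 5.7714.
Lower quotas: P2 5, P4 8, P3 9, P7 12, P5 3, P8 3, P6 5 (sum 45, leaving 4 seats).
Remainders in descending order: P5 0.9647, P2 0.8923, P8 0.8319, P6 0.7714, P4 0.4374, P7 0.0523, P3 0.0500.
The surplus seats go to P5, P2, P8, P6.

P2 6, P4 8, P3 9, P7 12, P5 4, P8 4, P6 6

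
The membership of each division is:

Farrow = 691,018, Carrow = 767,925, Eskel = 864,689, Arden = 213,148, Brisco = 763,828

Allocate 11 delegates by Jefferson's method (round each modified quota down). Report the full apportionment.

Standard divisor 3300608/11 ≈ 300055.273; standard quotas: Farrow 2.303, Carrow 2.559, Eskel 2.882, Arden 0.710, Brisco 2.546.
Rounding down gives 2, 2, 2, 0, 2 = 8 seats, so the divisor must be adjusted.
With modified divisor 242500: modified quotas Farrow 2.850, Carrow 3.167, Eskel 3.566, Arden 0.879, Brisco 3.150.
Rounding down: Farrow 2, Carrow 3, Eskel 3, Arden 0, Brisco 3 (total 11).

Farrow 2, Carrow 3, Eskel 3, Arden 0, Brisco 3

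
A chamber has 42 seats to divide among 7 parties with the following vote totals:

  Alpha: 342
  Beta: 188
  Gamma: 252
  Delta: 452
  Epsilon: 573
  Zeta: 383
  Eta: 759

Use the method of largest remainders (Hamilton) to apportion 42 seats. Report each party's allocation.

Alpha 5, Beta 3, Gamma 4, Delta 6, Epsilon 8, Zeta 5, Eta 11

Total 2949; standard divisor 2949/42 ≈ 70.214.
Standard quotas: Alpha 4.871, Beta 2.678, Gamma 3.589, Delta 6.437, Epsilon 8.161, Zeta 5.455, Eta 10.810.
Lower quotas: Alpha 4, Beta 2, Gamma 3, Delta 6, Epsilon 8, Zeta 5, Eta 10 (sum 38, leaving 4 seats).
Remainders in descending order: Alpha 0.871, Eta 0.810, Beta 0.678, Gamma 0.589, Zeta 0.455, Delta 0.437, Epsilon 0.161.
The surplus seats go to Alpha, Eta, Beta, Gamma.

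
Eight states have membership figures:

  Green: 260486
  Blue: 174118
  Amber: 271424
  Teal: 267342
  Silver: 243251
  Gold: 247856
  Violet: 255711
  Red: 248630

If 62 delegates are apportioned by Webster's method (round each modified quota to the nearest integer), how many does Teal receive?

Standard divisor 1968818/62 ≈ 31755.129; standard quotas: Green 8.203, Blue 5.483, Amber 8.547, Teal 8.419, Silver 7.660, Gold 7.805, Violet 8.053, Red 7.830.
Rounding to the nearest integer gives Green 8, Blue 5, Amber 9, Teal 8, Silver 8, Gold 8, Violet 8, Red 8 — total 62, matching the house size, so no adjustment is needed.
Teal receives 8.

8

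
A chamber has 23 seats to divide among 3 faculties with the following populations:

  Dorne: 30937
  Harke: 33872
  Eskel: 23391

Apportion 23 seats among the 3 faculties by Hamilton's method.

Standard divisor: 88200 ÷ 23 ≈ 3834.783.
Standard quotas: Dorne 8.0675, Harke 8.8328, Eskel 6.0997.
Lower quotas: Dorne 8, Harke 8, Eskel 6 (sum 22, leaving 1 seat).
Remainders in descending order: Harke 0.8328, Eskel 0.0997, Dorne 0.0675.
The surplus seat goes to Harke.

Dorne=8; Harke=9; Eskel=6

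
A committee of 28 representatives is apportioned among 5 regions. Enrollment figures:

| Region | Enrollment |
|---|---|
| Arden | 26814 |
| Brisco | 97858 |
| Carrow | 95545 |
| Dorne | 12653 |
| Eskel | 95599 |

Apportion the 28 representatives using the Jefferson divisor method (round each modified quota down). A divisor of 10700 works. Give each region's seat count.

With modified divisor 10700: modified quotas Arden 2.506, Brisco 9.146, Carrow 8.929, Dorne 1.183, Eskel 8.934.
Rounding down: Arden 2, Brisco 9, Carrow 8, Dorne 1, Eskel 8 (total 28).

Arden 2; Brisco 9; Carrow 8; Dorne 1; Eskel 8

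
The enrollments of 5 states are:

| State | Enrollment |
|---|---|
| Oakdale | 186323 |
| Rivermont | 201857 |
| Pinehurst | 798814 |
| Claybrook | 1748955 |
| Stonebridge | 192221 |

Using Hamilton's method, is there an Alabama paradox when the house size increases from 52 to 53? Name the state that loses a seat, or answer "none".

At 52 seats: Oakdale 3, Rivermont 4, Pinehurst 13, Claybrook 29, Stonebridge 3.
At 53 seats: Oakdale 3, Rivermont 3, Pinehurst 14, Claybrook 30, Stonebridge 3.
Rivermont drops from 4 to 3.

Rivermont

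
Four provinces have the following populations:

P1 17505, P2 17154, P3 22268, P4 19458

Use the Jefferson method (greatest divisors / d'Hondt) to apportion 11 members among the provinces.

P1=3; P2=2; P3=3; P4=3

Standard divisor 76385/11 ≈ 6944.091; standard quotas: P1 2.521, P2 2.470, P3 3.207, P4 2.802.
Rounding down gives 2, 2, 3, 2 = 9 seats, so the divisor must be adjusted.
With modified divisor 5780: modified quotas P1 3.029, P2 2.968, P3 3.853, P4 3.366.
Rounding down: P1 3, P2 2, P3 3, P4 3 (total 11).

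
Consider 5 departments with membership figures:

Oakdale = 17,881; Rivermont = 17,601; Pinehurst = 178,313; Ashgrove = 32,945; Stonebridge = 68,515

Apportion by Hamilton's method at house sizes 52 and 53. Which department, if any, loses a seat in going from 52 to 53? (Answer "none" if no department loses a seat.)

At 52 seats: Oakdale 3, Rivermont 3, Pinehurst 29, Ashgrove 6, Stonebridge 11.
At 53 seats: Oakdale 3, Rivermont 3, Pinehurst 30, Ashgrove 6, Stonebridge 11.
No department's allocation decreased.

none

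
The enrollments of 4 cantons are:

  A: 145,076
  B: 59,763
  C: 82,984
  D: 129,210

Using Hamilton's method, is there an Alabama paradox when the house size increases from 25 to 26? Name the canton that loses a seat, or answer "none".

At 25 seats: A 9, B 3, C 5, D 8.
At 26 seats: A 9, B 4, C 5, D 8.
No canton's allocation decreased.

none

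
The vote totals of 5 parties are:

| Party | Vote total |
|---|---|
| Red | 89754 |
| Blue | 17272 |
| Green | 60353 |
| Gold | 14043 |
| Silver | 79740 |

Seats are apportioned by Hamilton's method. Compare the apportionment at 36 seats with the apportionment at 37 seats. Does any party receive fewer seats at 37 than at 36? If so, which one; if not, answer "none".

Blue

At 36 seats: Red 12, Blue 3, Green 8, Gold 2, Silver 11.
At 37 seats: Red 13, Blue 2, Green 9, Gold 2, Silver 11.
Blue drops from 3 to 2.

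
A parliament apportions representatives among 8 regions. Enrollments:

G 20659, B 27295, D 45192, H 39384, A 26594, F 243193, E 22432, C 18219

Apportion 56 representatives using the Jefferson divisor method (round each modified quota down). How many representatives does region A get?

3

Standard divisor 442968/56 ≈ 7910.143; standard quotas: G 2.612, B 3.451, D 5.713, H 4.979, A 3.362, F 30.744, E 2.836, C 2.303.
Rounding down gives 2, 3, 5, 4, 3, 30, 2, 2 = 51 seats, so the divisor must be adjusted.
With modified divisor 7400: modified quotas G 2.792, B 3.689, D 6.107, H 5.322, A 3.594, F 32.864, E 3.031, C 2.462.
Rounding down: G 2, B 3, D 6, H 5, A 3, F 32, E 3, C 2 (total 56).
A receives 3.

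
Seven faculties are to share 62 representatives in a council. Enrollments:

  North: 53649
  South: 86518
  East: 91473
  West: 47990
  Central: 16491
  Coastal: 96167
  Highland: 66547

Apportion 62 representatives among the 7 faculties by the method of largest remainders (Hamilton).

The standard divisor is 458835/62 ≈ 7400.565.
Standard quotas: North 7.2493, South 11.6907, East 12.3603, West 6.4846, Central 2.2283, Coastal 12.9945, Highland 8.9922.
Lower quotas: North 7, South 11, East 12, West 6, Central 2, Coastal 12, Highland 8 (sum 58, leaving 4 seats).
Remainders in descending order: Coastal 0.9945, Highland 0.9922, South 0.6907, West 0.4846, East 0.3603, North 0.2493, Central 0.2283.
The surplus seats go to Coastal, Highland, South, West.

North 7, South 12, East 12, West 7, Central 2, Coastal 13, Highland 9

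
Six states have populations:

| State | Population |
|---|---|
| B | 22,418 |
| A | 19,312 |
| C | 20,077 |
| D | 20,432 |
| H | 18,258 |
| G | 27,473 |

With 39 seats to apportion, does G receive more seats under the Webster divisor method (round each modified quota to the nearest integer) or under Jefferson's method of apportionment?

Webster: B 7, A 6, C 6, D 6, H 6, G 8.
Jefferson: B 7, A 6, C 6, D 6, H 5, G 9.
G gets 8 under Webster and 9 under Jefferson.

Jefferson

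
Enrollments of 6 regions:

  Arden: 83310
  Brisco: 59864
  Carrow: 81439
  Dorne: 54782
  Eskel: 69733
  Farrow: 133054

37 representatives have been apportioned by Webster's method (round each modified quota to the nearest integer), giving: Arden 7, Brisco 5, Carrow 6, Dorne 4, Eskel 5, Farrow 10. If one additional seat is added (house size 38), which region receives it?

Eskel

Priority for the next seat is population ÷ (current seats + 0.5).
Priorities: Arden 11108.000, Brisco 10884.364, Carrow 12529.077, Dorne 12173.778, Eskel 12678.727, Farrow 12671.810.
Highest priority: Eskel.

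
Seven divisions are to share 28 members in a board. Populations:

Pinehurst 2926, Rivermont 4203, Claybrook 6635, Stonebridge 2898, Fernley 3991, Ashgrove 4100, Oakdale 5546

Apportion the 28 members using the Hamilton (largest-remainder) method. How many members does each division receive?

Pinehurst=3, Rivermont=4, Claybrook=6, Stonebridge=2, Fernley=4, Ashgrove=4, Oakdale=5

Total 30299; standard divisor 30299/28 ≈ 1082.107.
Standard quotas: Pinehurst 2.7040, Rivermont 3.8841, Claybrook 6.1316, Stonebridge 2.6781, Fernley 3.6882, Ashgrove 3.7889, Oakdale 5.1252.
Lower quotas: Pinehurst 2, Rivermont 3, Claybrook 6, Stonebridge 2, Fernley 3, Ashgrove 3, Oakdale 5 (sum 24, leaving 4 seats).
Remainders in descending order: Rivermont 0.8841, Ashgrove 0.7889, Pinehurst 0.7040, Fernley 0.6882, Stonebridge 0.6781, Claybrook 0.1316, Oakdale 0.1252.
Largest remainders: Rivermont, Ashgrove, Pinehurst, Fernley receive the extra seats.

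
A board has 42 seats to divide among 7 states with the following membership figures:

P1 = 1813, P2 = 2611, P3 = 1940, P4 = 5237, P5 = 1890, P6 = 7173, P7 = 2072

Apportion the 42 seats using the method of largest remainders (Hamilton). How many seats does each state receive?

Standard divisor: 22736 ÷ 42 ≈ 541.333.
Standard quotas: P1 3.3491, P2 4.8233, P3 3.5837, P4 9.6743, P5 3.4914, P6 13.2506, P7 3.8276.
Lower quotas: P1 3, P2 4, P3 3, P4 9, P5 3, P6 13, P7 3 (sum 38, leaving 4 seats).
Remainders in descending order: P7 0.8276, P2 0.8233, P4 0.6743, P3 0.5837, P5 0.4914, P1 0.3491, P6 0.2506.
The surplus seats go to P7, P2, P4, P3.

P1 3; P2 5; P3 4; P4 10; P5 3; P6 13; P7 4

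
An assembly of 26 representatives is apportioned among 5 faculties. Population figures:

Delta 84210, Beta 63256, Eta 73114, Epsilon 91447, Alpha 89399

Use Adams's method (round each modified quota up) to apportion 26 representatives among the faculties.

Standard divisor 401426/26 ≈ 15439.462; standard quotas: Delta 5.454, Beta 4.097, Eta 4.736, Epsilon 5.923, Alpha 5.790.
Rounding up gives 6, 5, 5, 6, 6 = 28 seats, so the divisor must be adjusted.
With modified divisor 17400: modified quotas Delta 4.840, Beta 3.635, Eta 4.202, Epsilon 5.256, Alpha 5.138.
Rounding up: Delta 5, Beta 4, Eta 5, Epsilon 6, Alpha 6 (total 26).

Delta: 5, Beta: 4, Eta: 5, Epsilon: 6, Alpha: 6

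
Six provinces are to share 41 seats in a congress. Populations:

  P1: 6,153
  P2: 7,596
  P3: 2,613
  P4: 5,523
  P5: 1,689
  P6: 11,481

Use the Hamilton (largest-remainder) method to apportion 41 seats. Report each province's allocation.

P1 7, P2 9, P3 3, P4 7, P5 2, P6 13

Standard divisor: 35055 ÷ 41 = 855.
Standard quotas: P1 7.1965, P2 8.8842, P3 3.0561, P4 6.4596, P5 1.9754, P6 13.4281.
Lower quotas: P1 7, P2 8, P3 3, P4 6, P5 1, P6 13 (sum 38, leaving 3 seats).
Remainders in descending order: P5 0.9754, P2 0.8842, P4 0.4596, P6 0.4281, P1 0.1965, P3 0.0561.
The surplus seats go to P5, P2, P4.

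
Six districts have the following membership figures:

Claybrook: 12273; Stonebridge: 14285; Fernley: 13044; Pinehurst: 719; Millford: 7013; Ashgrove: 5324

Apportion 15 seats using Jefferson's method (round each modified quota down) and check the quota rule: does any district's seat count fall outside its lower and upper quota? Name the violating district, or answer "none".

none

Standard quotas: Claybrook 3.496, Stonebridge 4.069, Fernley 3.716, Pinehurst 0.205, Millford 1.998, Ashgrove 1.517.
Jefferson allocation: Claybrook 4, Stonebridge 4, Fernley 4, Pinehurst 0, Millford 2, Ashgrove 1.
Every allocation lies between the lower and upper quota.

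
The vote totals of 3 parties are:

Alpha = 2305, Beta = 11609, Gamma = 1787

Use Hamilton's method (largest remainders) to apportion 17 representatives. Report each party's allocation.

Standard divisor: 15701 ÷ 17 ≈ 923.588.
Standard quotas: Alpha 2.4957, Beta 12.5695, Gamma 1.9348.
Lower quotas: Alpha 2, Beta 12, Gamma 1 (sum 15, leaving 2 seats).
Remainders in descending order: Gamma 0.9348, Beta 0.5695, Alpha 0.4957.
The surplus seats go to Gamma, Beta.

Alpha=2, Beta=13, Gamma=2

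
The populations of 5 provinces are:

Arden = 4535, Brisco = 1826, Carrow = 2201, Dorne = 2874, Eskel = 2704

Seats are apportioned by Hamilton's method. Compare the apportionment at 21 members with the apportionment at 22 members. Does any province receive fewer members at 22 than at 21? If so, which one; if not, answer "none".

none

At 21 seats: Arden 7, Brisco 3, Carrow 3, Dorne 4, Eskel 4.
At 22 seats: Arden 7, Brisco 3, Carrow 3, Dorne 5, Eskel 4.
No province's allocation decreased.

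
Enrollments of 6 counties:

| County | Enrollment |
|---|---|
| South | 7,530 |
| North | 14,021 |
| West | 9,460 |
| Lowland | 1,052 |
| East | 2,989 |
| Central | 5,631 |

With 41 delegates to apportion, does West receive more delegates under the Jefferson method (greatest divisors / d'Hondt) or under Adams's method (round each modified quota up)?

Jefferson

Jefferson: South 8, North 14, West 10, Lowland 1, East 3, Central 5.
Adams: South 8, North 14, West 9, Lowland 1, East 3, Central 6.
West gets 10 under Jefferson and 9 under Adams.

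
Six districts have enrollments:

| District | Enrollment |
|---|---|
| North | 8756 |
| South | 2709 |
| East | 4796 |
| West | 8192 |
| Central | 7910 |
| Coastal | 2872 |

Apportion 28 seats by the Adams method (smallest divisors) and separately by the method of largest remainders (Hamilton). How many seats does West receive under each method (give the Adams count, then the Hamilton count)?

Adams: North 7, South 2, East 4, West 6, Central 6, Coastal 3.
Hamilton: North 7, South 2, East 4, West 7, Central 6, Coastal 2.
West gets 6 under Adams and 7 under Hamilton.

6 and 7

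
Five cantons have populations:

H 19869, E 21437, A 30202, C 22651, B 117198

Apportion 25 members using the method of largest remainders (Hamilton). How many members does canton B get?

Standard divisor: 211357 ÷ 25 ≈ 8454.28.
Standard quotas: H 2.3502, E 2.5356, A 3.5724, C 2.6792, B 13.8626.
Lower quotas: H 2, E 2, A 3, C 2, B 13 (sum 22, leaving 3 seats).
Remainders in descending order: B 0.8626, C 0.6792, A 0.5724, E 0.5356, H 0.3502.
The surplus seats go to B, C, A.
B receives 14.

14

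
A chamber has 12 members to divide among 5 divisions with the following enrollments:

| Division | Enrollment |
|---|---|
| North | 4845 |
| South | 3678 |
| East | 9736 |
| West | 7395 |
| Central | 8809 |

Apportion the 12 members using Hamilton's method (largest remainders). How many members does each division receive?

Total 34463; standard divisor 34463/12 ≈ 2871.917.
Standard quotas: North 1.6870, South 1.2807, East 3.3901, West 2.5749, Central 3.0673.
Lower quotas: North 1, South 1, East 3, West 2, Central 3 (sum 10, leaving 2 seats).
Remainders in descending order: North 0.6870, West 0.5749, East 0.3901, South 0.2807, Central 0.0673.
The surplus seats go to North, West.

North 2, South 1, East 3, West 3, Central 3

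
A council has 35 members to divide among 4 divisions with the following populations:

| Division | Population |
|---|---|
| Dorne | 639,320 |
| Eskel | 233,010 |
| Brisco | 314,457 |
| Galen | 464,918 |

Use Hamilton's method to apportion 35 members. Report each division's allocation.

Dorne 13, Eskel 5, Brisco 7, Galen 10

Total 1651705; standard divisor 1651705/35 ≈ 47191.571.
Standard quotas: Dorne 13.5473, Eskel 4.9375, Brisco 6.6634, Galen 9.8517.
Lower quotas: Dorne 13, Eskel 4, Brisco 6, Galen 9 (sum 32, leaving 3 seats).
Remainders in descending order: Eskel 0.9375, Galen 0.8517, Brisco 0.6634, Dorne 0.5473.
The surplus seats go to Eskel, Galen, Brisco.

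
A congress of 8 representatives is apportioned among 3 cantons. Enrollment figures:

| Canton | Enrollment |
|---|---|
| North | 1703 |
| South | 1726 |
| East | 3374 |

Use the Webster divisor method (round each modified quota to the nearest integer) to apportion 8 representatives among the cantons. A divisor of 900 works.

North: 2, South: 2, East: 4

With modified divisor 900: modified quotas North 1.892, South 1.918, East 3.749.
Rounding to the nearest integer: North 2, South 2, East 4 (total 8).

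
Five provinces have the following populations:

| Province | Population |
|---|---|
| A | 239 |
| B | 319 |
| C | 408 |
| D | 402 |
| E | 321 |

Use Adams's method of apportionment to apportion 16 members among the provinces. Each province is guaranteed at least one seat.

A 2, B 3, C 4, D 4, E 3

Standard divisor 1689/16 ≈ 105.562; standard quotas: A 2.264, B 3.022, C 3.865, D 3.808, E 3.041.
Rounding up gives 3, 4, 4, 4, 4 = 19 seats, so the divisor must be adjusted.
With modified divisor 130: modified quotas A 1.838, B 2.454, C 3.138, D 3.092, E 2.469.
Rounding up: A 2, B 3, C 4, D 4, E 3 (total 16).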